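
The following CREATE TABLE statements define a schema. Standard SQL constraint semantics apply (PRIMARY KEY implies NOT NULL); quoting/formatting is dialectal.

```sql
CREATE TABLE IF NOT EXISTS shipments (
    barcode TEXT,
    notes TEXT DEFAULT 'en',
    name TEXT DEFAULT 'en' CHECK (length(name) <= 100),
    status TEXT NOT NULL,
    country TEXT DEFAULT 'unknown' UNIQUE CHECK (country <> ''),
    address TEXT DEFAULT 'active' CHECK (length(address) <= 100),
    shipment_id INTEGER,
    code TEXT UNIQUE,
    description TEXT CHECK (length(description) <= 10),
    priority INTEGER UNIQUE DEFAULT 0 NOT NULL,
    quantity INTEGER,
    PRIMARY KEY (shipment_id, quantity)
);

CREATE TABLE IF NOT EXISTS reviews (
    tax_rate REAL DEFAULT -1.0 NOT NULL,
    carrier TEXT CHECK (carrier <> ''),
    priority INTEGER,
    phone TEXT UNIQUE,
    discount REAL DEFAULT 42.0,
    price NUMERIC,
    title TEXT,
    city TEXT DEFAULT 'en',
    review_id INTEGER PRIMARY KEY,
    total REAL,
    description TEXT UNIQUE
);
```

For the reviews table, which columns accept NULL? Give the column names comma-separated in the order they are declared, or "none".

carrier, priority, phone, discount, price, title, city, total, description

- tax_rate: declared NOT NULL → not nullable.
- carrier: CHECK does not forbid NULL (a CHECK constraint passes when its expression is NULL) → nullable.
- priority: no NOT NULL constraint applies → nullable.
- phone: UNIQUE does not imply NOT NULL → nullable.
- discount: DEFAULT only fills an omitted column; an explicit NULL is still allowed → nullable.
- price: no NOT NULL constraint applies → nullable.
- title: no NOT NULL constraint applies → nullable.
- city: DEFAULT only fills an omitted column; an explicit NULL is still allowed → nullable.
- review_id: part of the PRIMARY KEY, which implies NOT NULL → not nullable.
- total: no NOT NULL constraint applies → nullable.
- description: UNIQUE does not imply NOT NULL → nullable.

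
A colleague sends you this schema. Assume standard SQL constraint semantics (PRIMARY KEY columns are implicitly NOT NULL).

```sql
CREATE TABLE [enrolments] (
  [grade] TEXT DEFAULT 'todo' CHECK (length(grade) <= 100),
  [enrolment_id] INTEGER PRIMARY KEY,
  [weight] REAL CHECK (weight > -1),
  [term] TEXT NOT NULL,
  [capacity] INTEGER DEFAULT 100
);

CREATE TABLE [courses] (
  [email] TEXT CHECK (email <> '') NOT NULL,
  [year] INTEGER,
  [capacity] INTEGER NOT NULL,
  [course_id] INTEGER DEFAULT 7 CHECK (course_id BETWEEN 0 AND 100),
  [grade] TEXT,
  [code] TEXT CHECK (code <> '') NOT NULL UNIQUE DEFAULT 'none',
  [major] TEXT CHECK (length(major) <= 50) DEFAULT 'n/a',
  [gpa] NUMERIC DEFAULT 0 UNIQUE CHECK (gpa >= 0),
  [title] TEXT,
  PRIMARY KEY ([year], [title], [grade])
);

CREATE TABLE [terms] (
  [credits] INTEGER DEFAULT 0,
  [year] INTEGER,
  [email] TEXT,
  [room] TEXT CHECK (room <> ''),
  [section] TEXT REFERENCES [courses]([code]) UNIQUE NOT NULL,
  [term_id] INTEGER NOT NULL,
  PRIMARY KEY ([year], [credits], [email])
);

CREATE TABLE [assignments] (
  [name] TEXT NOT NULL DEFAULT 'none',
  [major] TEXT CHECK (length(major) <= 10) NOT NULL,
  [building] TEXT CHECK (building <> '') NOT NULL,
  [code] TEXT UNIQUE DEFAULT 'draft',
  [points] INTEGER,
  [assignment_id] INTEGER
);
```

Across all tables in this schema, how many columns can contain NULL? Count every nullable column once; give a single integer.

enrolments: 3 nullable (grade, weight, capacity — PK (enrolment_id) and explicit NOT NULL columns excluded).
courses: 3 nullable (course_id, major, gpa — PK (year, title, grade) and explicit NOT NULL columns excluded).
terms: 1 nullable (room — PK (year, credits, email) and explicit NOT NULL columns excluded).
assignments: 3 nullable (code, points, assignment_id — PK none and explicit NOT NULL columns excluded).
Total: 3 + 3 + 1 + 3 = 10.

10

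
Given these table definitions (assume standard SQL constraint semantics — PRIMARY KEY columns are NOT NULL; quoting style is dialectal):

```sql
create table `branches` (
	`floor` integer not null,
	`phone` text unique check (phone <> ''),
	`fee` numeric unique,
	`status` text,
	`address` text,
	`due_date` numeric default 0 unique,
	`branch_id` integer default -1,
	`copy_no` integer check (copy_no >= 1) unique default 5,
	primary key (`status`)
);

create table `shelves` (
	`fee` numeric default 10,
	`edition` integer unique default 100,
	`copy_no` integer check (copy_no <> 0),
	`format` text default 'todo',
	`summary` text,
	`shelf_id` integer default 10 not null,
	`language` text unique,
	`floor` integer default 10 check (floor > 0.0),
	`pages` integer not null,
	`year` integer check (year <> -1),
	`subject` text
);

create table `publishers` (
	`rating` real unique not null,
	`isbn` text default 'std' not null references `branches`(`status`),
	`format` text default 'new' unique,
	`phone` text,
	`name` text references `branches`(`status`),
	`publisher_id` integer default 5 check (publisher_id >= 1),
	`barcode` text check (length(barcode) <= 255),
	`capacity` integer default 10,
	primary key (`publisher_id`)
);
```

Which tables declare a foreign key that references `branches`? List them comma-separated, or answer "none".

- publishers.isbn references branches(status).
- publishers.name references branches(status).

publishers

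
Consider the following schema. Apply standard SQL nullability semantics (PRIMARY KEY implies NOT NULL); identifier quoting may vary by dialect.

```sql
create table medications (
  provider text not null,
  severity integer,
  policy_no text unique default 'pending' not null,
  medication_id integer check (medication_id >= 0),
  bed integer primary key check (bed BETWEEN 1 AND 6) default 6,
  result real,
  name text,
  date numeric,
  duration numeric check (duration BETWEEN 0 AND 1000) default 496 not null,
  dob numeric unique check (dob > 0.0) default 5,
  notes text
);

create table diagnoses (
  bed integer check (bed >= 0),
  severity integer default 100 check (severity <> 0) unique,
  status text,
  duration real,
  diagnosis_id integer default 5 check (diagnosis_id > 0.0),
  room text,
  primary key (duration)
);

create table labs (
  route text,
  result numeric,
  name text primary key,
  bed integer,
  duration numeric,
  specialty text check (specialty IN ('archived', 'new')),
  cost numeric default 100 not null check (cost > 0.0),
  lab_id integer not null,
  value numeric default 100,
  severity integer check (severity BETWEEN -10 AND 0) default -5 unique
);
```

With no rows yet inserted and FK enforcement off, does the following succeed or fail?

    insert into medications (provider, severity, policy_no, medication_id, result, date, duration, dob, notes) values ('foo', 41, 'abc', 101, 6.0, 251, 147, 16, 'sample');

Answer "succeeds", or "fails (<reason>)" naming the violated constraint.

succeeds

NOT NULL columns: bed defaults to 6; duration is supplied; policy_no is supplied; provider is supplied.
CHECK constraints: 101 satisfies (medication_id >= 0); 147 satisfies (duration BETWEEN 0 AND 1000); 16 satisfies (dob > 0.0).
No constraint is violated.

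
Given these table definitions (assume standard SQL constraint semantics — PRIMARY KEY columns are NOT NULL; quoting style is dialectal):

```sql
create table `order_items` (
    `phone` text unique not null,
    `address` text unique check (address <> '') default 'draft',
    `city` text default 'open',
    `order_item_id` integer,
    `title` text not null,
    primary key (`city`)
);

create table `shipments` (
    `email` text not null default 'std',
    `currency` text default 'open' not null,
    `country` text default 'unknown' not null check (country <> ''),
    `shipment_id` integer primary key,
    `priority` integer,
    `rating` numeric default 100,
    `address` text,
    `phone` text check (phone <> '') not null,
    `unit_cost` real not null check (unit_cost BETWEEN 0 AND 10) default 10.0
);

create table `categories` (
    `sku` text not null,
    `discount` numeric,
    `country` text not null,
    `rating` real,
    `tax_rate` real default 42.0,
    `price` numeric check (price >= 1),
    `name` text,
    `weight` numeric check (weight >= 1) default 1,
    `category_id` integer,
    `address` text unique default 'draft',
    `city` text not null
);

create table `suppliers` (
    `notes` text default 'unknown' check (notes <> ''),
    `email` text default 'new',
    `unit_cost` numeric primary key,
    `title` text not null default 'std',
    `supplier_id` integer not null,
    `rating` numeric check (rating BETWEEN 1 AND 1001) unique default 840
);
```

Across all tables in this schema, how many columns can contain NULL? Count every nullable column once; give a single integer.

order_items: 2 nullable (address, order_item_id — PK (city) and explicit NOT NULL columns excluded).
shipments: 3 nullable (priority, rating, address — PK (shipment_id) and explicit NOT NULL columns excluded).
categories: 8 nullable (discount, rating, tax_rate, price, name, weight, category_id, address — PK none and explicit NOT NULL columns excluded).
suppliers: 3 nullable (notes, email, rating — PK (unit_cost) and explicit NOT NULL columns excluded).
Total: 2 + 3 + 8 + 3 = 16.

16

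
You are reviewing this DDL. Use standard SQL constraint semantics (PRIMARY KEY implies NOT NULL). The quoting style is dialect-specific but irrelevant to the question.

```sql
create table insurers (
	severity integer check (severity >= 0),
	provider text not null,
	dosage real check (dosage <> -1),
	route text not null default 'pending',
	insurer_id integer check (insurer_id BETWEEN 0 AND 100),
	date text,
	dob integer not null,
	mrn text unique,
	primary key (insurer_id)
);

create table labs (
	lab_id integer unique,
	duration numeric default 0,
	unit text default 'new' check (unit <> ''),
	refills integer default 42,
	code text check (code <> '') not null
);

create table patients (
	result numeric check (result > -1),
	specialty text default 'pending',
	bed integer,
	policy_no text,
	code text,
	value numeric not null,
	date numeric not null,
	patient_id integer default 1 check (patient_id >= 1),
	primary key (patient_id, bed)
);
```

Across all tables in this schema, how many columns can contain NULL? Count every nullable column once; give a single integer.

insurers: 4 nullable (severity, dosage, date, mrn — PK (insurer_id) and explicit NOT NULL columns excluded).
labs: 4 nullable (lab_id, duration, unit, refills — PK none and explicit NOT NULL columns excluded).
patients: 4 nullable (result, specialty, policy_no, code — PK (patient_id, bed) and explicit NOT NULL columns excluded).
Total: 4 + 4 + 4 = 12.

12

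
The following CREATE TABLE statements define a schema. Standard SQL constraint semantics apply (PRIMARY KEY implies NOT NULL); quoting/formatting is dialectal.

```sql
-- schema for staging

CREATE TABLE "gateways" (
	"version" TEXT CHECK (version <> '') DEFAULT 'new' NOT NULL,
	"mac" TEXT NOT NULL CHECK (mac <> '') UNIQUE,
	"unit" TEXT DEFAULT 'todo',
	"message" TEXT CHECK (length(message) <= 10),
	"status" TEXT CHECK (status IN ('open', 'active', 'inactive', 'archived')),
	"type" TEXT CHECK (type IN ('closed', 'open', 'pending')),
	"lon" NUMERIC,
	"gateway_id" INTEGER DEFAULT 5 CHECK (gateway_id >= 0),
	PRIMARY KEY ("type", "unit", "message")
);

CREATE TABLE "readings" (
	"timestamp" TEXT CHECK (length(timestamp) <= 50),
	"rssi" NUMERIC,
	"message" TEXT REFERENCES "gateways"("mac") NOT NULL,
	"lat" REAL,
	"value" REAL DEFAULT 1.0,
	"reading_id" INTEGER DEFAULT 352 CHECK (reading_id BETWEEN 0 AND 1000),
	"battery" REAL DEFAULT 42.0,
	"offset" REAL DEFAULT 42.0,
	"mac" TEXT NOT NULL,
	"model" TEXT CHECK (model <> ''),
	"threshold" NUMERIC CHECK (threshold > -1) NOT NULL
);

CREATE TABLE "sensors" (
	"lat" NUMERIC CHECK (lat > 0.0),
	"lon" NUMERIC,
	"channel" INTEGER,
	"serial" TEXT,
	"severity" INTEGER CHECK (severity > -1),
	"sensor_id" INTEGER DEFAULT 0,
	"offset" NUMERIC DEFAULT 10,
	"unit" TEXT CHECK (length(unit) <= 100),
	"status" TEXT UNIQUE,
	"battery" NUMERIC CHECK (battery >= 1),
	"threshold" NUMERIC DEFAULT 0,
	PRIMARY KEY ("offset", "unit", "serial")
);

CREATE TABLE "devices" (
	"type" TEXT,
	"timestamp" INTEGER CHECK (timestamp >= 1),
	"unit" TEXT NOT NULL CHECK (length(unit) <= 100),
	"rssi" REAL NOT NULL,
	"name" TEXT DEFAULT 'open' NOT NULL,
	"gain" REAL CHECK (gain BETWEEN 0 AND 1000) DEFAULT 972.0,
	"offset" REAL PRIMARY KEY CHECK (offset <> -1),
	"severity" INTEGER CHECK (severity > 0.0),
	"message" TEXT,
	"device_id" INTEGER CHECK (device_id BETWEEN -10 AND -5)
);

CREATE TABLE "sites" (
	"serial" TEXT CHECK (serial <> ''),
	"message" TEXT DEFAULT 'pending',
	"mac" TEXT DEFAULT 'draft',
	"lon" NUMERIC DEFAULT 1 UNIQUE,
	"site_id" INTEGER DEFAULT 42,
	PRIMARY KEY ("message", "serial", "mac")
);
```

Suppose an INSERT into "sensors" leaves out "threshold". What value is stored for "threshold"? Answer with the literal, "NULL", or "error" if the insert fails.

0

threshold has an explicit DEFAULT 0.
When the column is omitted from an INSERT, that default is used.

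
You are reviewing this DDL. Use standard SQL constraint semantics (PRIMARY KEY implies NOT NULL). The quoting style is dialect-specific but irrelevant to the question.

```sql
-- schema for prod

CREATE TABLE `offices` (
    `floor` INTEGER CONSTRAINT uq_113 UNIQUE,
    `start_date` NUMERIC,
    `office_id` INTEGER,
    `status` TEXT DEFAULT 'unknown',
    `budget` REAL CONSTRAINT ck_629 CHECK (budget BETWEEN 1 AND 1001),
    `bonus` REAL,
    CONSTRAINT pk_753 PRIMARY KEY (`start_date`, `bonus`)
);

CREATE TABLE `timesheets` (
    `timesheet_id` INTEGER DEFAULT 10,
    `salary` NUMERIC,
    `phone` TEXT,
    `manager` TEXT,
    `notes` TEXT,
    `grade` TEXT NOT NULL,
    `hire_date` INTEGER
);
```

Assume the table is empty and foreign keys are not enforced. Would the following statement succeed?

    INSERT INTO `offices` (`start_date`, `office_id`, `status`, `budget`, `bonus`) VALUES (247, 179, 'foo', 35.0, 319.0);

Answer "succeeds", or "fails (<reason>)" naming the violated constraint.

NOT NULL columns: bonus is supplied; start_date is supplied.
CHECK constraints: 35.0 satisfies (budget BETWEEN 1 AND 1001).
No constraint is violated.

succeeds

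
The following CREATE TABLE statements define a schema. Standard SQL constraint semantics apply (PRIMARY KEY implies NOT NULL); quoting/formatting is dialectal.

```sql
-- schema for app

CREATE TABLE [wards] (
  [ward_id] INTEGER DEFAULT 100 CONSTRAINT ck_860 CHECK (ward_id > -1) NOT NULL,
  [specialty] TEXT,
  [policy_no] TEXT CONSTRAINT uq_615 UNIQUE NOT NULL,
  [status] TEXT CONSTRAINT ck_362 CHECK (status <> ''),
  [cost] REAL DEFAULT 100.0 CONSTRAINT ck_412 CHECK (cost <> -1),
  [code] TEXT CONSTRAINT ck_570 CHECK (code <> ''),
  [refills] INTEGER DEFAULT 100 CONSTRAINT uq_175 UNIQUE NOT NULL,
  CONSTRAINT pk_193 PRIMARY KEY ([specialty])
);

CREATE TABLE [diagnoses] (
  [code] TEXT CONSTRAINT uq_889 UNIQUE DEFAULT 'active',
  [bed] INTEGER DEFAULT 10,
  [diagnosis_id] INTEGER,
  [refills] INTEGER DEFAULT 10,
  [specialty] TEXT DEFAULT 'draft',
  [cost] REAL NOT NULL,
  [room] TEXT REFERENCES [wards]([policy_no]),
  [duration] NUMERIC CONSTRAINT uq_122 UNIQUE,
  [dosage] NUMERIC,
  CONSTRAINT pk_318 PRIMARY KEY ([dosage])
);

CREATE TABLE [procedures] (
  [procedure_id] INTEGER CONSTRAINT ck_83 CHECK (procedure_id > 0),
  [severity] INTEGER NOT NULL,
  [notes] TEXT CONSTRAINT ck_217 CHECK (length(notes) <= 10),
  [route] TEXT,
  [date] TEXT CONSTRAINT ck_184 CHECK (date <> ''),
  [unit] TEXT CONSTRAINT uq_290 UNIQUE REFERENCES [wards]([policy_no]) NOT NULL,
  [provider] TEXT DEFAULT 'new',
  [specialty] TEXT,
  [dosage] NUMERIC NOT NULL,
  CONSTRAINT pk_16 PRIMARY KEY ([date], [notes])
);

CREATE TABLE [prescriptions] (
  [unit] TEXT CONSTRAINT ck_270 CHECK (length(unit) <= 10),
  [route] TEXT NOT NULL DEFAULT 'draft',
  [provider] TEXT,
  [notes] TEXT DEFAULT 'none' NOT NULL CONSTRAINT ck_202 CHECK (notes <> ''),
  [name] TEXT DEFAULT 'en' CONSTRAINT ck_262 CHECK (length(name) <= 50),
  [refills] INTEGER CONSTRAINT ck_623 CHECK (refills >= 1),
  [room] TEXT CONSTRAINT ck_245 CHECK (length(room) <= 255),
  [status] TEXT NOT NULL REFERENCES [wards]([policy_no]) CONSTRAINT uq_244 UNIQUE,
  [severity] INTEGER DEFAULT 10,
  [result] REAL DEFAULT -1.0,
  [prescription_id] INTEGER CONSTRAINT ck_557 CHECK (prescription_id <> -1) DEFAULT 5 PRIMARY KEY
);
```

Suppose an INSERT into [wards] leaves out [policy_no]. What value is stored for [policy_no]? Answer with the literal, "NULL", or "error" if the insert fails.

error

policy_no has no DEFAULT clause.
Omitting it would insert NULL, but it is declared NOT NULL, so the INSERT fails.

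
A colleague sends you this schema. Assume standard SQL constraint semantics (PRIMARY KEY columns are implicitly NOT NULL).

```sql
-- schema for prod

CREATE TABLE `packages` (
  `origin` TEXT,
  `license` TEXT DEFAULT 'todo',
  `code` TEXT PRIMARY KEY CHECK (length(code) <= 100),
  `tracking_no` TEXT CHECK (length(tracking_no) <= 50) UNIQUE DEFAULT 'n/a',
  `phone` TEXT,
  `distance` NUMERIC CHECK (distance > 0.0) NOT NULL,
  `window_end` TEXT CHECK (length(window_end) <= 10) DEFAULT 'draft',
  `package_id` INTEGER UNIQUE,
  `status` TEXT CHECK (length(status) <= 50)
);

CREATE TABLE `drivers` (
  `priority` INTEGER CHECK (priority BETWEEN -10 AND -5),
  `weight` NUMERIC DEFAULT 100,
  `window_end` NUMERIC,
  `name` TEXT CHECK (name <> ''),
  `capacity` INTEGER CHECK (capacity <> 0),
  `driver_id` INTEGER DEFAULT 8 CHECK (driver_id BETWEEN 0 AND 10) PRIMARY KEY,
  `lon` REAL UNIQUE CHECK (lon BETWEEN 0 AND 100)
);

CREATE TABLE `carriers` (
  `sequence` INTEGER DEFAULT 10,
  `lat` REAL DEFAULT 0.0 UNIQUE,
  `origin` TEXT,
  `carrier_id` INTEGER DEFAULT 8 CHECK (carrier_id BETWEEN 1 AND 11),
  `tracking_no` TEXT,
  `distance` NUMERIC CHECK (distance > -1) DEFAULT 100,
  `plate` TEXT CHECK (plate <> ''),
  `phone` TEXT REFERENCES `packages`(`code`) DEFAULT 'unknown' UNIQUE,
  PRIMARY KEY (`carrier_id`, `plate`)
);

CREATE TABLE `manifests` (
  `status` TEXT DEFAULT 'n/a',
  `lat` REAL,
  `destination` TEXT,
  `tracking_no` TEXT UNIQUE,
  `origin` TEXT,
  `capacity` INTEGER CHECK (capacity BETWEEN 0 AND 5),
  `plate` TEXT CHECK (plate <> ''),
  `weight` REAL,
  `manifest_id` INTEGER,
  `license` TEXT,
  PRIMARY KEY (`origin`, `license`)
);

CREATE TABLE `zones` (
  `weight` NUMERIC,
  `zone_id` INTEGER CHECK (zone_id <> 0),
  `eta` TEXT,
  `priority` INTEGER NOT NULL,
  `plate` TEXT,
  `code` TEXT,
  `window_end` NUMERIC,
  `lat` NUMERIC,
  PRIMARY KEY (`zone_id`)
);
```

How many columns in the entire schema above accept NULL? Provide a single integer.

packages: 7 nullable (origin, license, tracking_no, phone, window_end, package_id, status — PK (code) and explicit NOT NULL columns excluded).
drivers: 6 nullable (priority, weight, window_end, name, capacity, lon — PK (driver_id) and explicit NOT NULL columns excluded).
carriers: 6 nullable (sequence, lat, origin, tracking_no, distance, phone — PK (carrier_id, plate) and explicit NOT NULL columns excluded).
manifests: 8 nullable (status, lat, destination, tracking_no, capacity, plate, weight, manifest_id — PK (origin, license) and explicit NOT NULL columns excluded).
zones: 6 nullable (weight, eta, plate, code, window_end, lat — PK (zone_id) and explicit NOT NULL columns excluded).
Total: 7 + 6 + 6 + 8 + 6 = 33.

33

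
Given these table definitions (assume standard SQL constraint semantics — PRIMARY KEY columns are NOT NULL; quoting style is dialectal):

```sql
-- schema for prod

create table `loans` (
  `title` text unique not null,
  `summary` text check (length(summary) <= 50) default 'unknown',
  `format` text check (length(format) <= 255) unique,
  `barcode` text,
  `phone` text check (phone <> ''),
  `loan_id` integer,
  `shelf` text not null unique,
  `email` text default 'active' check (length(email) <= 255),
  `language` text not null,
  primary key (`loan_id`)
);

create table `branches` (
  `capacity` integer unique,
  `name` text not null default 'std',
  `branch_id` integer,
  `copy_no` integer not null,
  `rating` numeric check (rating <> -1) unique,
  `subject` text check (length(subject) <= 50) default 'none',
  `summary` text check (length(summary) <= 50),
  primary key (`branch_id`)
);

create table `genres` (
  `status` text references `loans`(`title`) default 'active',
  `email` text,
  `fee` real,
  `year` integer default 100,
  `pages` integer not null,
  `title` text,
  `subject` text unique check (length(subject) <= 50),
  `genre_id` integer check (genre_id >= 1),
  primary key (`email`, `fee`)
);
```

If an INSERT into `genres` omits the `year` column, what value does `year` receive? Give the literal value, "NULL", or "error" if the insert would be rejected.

100

year has an explicit DEFAULT 100.
When the column is omitted from an INSERT, that default is used.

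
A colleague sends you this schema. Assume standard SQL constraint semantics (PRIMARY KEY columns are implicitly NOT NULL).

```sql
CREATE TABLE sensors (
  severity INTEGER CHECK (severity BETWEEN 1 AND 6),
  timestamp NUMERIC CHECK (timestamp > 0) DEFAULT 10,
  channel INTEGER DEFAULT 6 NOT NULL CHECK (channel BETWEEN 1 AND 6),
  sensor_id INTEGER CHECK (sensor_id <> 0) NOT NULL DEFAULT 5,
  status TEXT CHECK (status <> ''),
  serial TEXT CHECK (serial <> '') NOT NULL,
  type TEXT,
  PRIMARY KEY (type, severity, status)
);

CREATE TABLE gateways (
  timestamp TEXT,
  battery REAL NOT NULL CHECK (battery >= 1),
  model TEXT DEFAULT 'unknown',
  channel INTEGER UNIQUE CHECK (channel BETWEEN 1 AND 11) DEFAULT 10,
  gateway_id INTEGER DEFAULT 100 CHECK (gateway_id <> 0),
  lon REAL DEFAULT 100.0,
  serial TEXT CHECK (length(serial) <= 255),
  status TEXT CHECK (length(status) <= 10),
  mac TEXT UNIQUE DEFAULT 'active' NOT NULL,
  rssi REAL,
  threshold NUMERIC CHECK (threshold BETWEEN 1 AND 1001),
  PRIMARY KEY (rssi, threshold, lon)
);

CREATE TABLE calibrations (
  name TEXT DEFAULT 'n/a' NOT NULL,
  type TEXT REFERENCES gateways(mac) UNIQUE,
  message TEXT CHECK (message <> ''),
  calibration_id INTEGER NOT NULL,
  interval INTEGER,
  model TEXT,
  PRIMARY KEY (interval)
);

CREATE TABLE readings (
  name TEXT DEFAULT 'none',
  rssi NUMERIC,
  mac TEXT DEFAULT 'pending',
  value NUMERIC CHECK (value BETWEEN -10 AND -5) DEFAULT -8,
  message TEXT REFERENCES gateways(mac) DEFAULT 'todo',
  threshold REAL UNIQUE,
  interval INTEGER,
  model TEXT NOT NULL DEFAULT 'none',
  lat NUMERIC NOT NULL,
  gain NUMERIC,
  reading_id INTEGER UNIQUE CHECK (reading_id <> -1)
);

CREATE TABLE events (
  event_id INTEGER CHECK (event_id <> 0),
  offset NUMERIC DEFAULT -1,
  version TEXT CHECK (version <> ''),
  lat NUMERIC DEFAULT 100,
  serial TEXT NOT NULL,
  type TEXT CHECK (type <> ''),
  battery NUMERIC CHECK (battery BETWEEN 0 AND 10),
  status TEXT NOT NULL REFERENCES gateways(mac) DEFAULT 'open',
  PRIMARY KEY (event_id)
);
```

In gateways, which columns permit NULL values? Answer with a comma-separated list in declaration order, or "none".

timestamp, model, channel, gateway_id, serial, status

- timestamp: no NOT NULL constraint applies → nullable.
- battery: declared NOT NULL → not nullable.
- model: DEFAULT only fills an omitted column; an explicit NULL is still allowed → nullable.
- channel: CHECK does not forbid NULL (a CHECK constraint passes when its expression is NULL) → nullable.
- gateway_id: CHECK does not forbid NULL (a CHECK constraint passes when its expression is NULL) → nullable.
- lon: part of the PRIMARY KEY, which implies NOT NULL → not nullable.
- serial: CHECK does not forbid NULL (a CHECK constraint passes when its expression is NULL) → nullable.
- status: CHECK does not forbid NULL (a CHECK constraint passes when its expression is NULL) → nullable.
- mac: declared NOT NULL → not nullable.
- rssi: part of the PRIMARY KEY, which implies NOT NULL → not nullable.
- threshold: part of the PRIMARY KEY, which implies NOT NULL → not nullable.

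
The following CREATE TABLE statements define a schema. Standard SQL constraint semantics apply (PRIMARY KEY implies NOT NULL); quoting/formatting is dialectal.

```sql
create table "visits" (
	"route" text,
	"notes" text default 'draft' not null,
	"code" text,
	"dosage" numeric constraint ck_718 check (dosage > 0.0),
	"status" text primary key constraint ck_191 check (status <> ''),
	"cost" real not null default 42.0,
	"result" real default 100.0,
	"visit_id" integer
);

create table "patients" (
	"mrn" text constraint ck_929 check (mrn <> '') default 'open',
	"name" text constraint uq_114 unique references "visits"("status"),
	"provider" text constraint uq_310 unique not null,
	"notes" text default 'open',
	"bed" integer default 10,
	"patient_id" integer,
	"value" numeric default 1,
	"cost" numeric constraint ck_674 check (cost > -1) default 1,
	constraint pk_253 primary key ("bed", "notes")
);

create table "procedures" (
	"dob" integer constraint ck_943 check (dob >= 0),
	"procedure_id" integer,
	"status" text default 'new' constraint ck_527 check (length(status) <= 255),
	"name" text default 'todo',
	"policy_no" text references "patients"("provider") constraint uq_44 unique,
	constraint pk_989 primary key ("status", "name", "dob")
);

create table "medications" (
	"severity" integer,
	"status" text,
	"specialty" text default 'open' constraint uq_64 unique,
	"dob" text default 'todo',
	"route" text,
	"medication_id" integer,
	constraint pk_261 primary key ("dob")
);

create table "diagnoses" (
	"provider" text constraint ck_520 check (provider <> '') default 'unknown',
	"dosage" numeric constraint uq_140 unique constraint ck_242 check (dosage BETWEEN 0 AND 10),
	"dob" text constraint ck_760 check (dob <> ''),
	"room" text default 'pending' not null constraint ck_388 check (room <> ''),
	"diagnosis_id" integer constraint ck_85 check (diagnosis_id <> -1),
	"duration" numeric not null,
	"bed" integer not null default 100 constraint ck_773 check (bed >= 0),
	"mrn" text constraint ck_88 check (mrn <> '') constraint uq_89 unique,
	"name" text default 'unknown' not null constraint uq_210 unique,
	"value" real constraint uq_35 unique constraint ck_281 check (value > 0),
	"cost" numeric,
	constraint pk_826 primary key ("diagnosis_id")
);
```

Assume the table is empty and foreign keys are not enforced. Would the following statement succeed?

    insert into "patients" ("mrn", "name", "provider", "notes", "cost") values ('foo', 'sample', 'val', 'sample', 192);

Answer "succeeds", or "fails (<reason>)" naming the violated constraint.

succeeds

NOT NULL columns: bed defaults to 10; notes is supplied; provider is supplied.
CHECK constraints: 'foo' satisfies (mrn <> ''); 192 satisfies (cost > -1).
No constraint is violated.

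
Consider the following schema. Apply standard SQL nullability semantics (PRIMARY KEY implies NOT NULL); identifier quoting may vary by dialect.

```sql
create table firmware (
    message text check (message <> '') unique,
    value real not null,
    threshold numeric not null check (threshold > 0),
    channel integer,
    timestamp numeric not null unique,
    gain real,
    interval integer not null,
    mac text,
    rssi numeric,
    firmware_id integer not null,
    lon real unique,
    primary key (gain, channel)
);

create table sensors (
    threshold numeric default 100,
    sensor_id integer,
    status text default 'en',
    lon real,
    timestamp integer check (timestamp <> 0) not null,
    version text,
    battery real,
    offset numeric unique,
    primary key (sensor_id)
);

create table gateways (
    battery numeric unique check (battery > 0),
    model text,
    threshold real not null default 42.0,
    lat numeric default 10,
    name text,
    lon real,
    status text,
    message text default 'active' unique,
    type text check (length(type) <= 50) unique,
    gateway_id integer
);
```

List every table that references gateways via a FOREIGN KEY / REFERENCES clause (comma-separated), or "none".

none

No REFERENCES clause anywhere in the schema names gateways.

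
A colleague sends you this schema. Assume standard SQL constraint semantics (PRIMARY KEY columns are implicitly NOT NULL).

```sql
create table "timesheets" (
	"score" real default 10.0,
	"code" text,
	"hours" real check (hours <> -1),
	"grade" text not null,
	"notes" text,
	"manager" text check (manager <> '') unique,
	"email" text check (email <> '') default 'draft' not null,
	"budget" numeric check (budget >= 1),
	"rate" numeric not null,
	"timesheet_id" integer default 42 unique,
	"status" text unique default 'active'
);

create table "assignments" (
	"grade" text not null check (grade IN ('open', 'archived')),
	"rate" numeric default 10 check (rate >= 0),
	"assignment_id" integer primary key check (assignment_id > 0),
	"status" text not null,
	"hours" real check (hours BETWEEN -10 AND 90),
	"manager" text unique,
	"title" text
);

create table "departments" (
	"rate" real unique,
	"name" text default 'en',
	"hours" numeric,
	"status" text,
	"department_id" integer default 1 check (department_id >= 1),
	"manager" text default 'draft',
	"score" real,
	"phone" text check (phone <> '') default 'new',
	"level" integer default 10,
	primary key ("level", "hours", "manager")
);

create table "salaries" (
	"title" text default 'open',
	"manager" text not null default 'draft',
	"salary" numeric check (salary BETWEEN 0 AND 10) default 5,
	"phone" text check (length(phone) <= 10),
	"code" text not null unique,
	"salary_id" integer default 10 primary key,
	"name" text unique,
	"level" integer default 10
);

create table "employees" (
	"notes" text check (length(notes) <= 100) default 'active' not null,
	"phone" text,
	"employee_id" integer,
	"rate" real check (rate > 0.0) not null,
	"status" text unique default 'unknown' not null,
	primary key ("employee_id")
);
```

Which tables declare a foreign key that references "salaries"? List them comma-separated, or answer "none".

No REFERENCES clause anywhere in the schema names salaries.

none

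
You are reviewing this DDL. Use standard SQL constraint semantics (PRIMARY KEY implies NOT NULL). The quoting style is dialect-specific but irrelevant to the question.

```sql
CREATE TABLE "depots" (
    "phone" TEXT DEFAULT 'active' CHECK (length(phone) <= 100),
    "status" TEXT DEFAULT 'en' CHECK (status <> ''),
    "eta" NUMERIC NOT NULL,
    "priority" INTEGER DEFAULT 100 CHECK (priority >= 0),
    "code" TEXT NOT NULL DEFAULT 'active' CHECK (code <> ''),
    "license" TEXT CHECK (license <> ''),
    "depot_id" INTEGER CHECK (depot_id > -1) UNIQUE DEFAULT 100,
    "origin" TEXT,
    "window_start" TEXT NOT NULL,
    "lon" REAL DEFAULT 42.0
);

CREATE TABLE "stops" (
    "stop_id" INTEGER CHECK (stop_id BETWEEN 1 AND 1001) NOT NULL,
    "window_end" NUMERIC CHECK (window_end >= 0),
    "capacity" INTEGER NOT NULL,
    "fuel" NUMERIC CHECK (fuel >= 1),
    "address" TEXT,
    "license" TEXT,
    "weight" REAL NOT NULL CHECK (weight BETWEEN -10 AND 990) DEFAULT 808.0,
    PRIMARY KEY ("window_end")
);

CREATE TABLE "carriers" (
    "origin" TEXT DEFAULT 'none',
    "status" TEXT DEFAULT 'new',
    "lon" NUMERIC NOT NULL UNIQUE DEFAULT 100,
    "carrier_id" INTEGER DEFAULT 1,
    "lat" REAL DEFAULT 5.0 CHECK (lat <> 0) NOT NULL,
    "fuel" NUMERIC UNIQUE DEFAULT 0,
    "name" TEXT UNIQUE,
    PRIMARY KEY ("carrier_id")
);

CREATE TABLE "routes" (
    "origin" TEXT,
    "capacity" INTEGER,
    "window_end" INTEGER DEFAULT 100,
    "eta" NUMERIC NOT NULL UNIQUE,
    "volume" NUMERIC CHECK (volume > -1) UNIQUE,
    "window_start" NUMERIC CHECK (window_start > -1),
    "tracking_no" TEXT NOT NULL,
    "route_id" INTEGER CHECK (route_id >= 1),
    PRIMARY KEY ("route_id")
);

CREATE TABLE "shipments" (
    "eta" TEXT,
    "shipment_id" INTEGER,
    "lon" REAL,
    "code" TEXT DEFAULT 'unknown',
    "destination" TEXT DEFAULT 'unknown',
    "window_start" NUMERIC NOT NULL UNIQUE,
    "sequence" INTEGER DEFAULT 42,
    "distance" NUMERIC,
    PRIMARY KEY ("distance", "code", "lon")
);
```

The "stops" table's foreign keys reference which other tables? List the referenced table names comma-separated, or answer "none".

none

No column in stops has a REFERENCES clause.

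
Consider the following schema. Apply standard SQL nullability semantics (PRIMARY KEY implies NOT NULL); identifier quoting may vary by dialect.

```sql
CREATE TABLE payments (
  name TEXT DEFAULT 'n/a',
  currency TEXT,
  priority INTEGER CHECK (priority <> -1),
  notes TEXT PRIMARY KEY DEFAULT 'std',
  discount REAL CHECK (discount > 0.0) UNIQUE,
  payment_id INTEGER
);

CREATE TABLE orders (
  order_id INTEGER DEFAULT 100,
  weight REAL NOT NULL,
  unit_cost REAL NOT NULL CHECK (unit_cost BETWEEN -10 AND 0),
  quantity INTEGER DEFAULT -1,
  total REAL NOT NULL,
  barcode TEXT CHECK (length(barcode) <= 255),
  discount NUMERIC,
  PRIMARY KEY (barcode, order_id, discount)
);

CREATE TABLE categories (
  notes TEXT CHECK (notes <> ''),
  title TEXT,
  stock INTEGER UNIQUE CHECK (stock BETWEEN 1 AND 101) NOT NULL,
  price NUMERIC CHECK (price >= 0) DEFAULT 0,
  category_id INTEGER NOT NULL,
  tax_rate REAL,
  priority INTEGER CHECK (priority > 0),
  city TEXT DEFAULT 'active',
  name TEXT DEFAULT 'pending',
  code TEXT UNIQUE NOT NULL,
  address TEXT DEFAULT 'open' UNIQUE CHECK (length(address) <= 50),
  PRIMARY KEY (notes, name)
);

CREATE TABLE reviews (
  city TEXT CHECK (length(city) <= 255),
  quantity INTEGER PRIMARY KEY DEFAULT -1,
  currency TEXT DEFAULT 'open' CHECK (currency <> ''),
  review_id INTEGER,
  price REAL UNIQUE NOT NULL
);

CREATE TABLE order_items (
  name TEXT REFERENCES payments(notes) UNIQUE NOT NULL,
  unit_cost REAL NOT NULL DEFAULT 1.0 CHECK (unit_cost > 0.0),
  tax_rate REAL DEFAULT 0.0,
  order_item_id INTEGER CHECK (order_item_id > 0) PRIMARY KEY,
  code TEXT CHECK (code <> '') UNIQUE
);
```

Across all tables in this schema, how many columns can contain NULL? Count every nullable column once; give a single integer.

17

payments: 5 nullable (name, currency, priority, discount, payment_id — PK (notes) and explicit NOT NULL columns excluded).
orders: 1 nullable (quantity — PK (barcode, order_id, discount) and explicit NOT NULL columns excluded).
categories: 6 nullable (title, price, tax_rate, priority, city, address — PK (notes, name) and explicit NOT NULL columns excluded).
reviews: 3 nullable (city, currency, review_id — PK (quantity) and explicit NOT NULL columns excluded).
order_items: 2 nullable (tax_rate, code — PK (order_item_id) and explicit NOT NULL columns excluded).
Total: 5 + 1 + 6 + 3 + 2 = 17.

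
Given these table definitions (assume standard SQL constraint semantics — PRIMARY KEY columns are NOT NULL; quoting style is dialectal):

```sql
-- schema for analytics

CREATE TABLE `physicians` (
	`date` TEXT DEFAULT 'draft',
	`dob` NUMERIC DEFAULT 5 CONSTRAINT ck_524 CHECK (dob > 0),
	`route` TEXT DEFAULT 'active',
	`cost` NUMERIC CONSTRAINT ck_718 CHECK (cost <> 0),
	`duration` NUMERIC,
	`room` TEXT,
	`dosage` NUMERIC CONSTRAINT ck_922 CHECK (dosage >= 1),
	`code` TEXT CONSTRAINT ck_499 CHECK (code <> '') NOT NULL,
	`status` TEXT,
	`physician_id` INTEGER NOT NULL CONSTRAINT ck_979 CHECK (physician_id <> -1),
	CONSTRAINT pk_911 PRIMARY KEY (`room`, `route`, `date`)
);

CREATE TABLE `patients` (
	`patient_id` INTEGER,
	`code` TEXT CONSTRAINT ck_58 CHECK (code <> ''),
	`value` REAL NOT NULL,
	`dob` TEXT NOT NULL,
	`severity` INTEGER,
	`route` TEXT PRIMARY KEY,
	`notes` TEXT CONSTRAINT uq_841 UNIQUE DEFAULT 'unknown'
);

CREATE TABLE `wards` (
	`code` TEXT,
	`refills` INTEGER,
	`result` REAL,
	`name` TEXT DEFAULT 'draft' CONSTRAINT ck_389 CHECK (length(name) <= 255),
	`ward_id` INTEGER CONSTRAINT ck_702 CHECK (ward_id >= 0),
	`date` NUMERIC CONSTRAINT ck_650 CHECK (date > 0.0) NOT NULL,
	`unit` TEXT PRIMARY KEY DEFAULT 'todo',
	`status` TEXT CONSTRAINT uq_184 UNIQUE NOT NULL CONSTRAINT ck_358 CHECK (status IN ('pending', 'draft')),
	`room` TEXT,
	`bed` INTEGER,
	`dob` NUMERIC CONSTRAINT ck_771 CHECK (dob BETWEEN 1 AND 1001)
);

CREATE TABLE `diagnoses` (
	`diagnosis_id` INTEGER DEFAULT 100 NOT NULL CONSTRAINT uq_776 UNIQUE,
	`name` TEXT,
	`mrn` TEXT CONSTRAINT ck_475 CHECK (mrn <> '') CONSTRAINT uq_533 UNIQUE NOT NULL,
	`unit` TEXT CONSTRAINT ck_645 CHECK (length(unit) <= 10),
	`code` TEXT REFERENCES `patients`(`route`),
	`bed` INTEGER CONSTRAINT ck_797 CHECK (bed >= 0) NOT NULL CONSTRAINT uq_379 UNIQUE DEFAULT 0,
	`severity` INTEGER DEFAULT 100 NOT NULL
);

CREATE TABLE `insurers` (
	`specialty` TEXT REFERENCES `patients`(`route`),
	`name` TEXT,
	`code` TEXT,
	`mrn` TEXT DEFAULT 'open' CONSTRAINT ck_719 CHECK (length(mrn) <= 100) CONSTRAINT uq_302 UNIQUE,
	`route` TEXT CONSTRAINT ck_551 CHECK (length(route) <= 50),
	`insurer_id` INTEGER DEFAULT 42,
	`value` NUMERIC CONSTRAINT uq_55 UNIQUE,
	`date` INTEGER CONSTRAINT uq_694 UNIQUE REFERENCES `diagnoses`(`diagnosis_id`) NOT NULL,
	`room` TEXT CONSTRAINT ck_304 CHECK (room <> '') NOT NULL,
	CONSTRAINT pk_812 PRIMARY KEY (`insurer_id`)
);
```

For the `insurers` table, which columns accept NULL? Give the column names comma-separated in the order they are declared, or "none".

- specialty: a foreign key column may be NULL unless separately constrained → nullable.
- name: no NOT NULL constraint applies → nullable.
- code: no NOT NULL constraint applies → nullable.
- mrn: CHECK does not forbid NULL (a CHECK constraint passes when its expression is NULL) → nullable.
- route: CHECK does not forbid NULL (a CHECK constraint passes when its expression is NULL) → nullable.
- insurer_id: part of the PRIMARY KEY, which implies NOT NULL → not nullable.
- value: UNIQUE does not imply NOT NULL → nullable.
- date: declared NOT NULL → not nullable.
- room: declared NOT NULL → not nullable.

specialty, name, code, mrn, route, value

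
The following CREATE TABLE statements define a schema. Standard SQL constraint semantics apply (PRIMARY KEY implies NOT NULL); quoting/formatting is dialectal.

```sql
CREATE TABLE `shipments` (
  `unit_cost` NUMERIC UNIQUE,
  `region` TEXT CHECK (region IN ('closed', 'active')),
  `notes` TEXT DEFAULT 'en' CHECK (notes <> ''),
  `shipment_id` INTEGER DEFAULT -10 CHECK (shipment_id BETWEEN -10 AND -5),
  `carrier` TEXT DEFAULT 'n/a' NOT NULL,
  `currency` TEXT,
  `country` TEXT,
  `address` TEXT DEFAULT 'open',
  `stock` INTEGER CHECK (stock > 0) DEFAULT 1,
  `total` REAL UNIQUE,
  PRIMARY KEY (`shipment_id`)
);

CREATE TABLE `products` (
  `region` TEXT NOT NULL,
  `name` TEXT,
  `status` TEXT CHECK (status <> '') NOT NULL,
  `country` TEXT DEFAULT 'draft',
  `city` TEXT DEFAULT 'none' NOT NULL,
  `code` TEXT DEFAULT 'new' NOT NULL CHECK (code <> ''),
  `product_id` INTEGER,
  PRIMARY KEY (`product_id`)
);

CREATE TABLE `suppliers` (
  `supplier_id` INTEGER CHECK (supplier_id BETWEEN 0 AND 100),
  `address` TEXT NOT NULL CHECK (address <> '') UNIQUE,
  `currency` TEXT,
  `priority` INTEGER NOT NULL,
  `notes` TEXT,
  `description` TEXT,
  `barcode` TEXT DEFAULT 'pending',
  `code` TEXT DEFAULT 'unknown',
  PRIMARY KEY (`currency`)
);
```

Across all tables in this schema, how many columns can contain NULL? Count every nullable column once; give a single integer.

shipments: 8 nullable (unit_cost, region, notes, currency, country, address, stock, total — PK (shipment_id) and explicit NOT NULL columns excluded).
products: 2 nullable (name, country — PK (product_id) and explicit NOT NULL columns excluded).
suppliers: 5 nullable (supplier_id, notes, description, barcode, code — PK (currency) and explicit NOT NULL columns excluded).
Total: 8 + 2 + 5 = 15.

15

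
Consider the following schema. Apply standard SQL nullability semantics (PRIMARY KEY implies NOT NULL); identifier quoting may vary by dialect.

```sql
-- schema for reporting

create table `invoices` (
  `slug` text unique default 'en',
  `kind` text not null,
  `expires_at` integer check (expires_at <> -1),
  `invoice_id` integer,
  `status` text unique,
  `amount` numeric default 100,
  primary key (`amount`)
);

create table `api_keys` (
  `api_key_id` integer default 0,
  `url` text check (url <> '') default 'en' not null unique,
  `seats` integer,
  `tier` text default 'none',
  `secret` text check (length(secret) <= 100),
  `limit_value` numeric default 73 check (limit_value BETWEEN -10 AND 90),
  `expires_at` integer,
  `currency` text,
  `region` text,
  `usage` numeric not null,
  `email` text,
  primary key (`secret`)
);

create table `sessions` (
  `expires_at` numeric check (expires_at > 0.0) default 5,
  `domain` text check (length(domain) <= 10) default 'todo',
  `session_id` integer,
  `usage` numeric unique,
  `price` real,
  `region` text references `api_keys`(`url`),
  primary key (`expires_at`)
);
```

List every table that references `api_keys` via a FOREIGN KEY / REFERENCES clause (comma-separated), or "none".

- sessions.region references api_keys(url).

sessions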